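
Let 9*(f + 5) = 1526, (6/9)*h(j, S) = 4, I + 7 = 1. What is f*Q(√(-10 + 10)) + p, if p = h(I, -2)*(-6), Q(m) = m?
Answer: -36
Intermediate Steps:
I = -6 (I = -7 + 1 = -6)
h(j, S) = 6 (h(j, S) = (3/2)*4 = 6)
f = 1481/9 (f = -5 + (⅑)*1526 = -5 + 1526/9 = 1481/9 ≈ 164.56)
p = -36 (p = 6*(-6) = -36)
f*Q(√(-10 + 10)) + p = 1481*√(-10 + 10)/9 - 36 = 1481*√0/9 - 36 = (1481/9)*0 - 36 = 0 - 36 = -36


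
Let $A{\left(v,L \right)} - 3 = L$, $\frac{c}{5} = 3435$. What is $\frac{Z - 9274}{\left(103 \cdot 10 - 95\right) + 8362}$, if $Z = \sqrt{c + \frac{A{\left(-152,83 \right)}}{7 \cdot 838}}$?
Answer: $- \frac{9274}{9297} + \frac{\sqrt{147747874694}}{27268101} \approx -0.98343$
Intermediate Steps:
$c = 17175$ ($c = 5 \cdot 3435 = 17175$)
$A{\left(v,L \right)} = 3 + L$
$Z = \frac{\sqrt{147747874694}}{2933}$ ($Z = \sqrt{17175 + \frac{3 + 83}{7 \cdot 838}} = \sqrt{17175 + \frac{86}{5866}} = \sqrt{17175 + 86 \cdot \frac{1}{5866}} = \sqrt{17175 + \frac{43}{2933}} = \sqrt{\frac{50374318}{2933}} = \frac{\sqrt{147747874694}}{2933} \approx 131.05$)
$\frac{Z - 9274}{\left(103 \cdot 10 - 95\right) + 8362} = \frac{\frac{\sqrt{147747874694}}{2933} - 9274}{\left(103 \cdot 10 - 95\right) + 8362} = \frac{-9274 + \frac{\sqrt{147747874694}}{2933}}{\left(1030 - 95\right) + 8362} = \frac{-9274 + \frac{\sqrt{147747874694}}{2933}}{935 + 8362} = \frac{-9274 + \frac{\sqrt{147747874694}}{2933}}{9297} = \left(-9274 + \frac{\sqrt{147747874694}}{2933}\right) \frac{1}{9297} = - \frac{9274}{9297} + \frac{\sqrt{147747874694}}{27268101}$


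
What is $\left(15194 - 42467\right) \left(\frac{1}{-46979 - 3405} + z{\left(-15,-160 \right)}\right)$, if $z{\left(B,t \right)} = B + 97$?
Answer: $- \frac{112678044951}{50384} \approx -2.2364 \cdot 10^{6}$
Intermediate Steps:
$z{\left(B,t \right)} = 97 + B$
$\left(15194 - 42467\right) \left(\frac{1}{-46979 - 3405} + z{\left(-15,-160 \right)}\right) = \left(15194 - 42467\right) \left(\frac{1}{-46979 - 3405} + \left(97 - 15\right)\right) = - 27273 \left(\frac{1}{-50384} + 82\right) = - 27273 \left(- \frac{1}{50384} + 82\right) = \left(-27273\right) \frac{4131487}{50384} = - \frac{112678044951}{50384}$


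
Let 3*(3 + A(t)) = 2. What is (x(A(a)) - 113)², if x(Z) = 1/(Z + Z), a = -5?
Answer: 2512225/196 ≈ 12817.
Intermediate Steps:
A(t) = -7/3 (A(t) = -3 + (⅓)*2 = -3 + ⅔ = -7/3)
x(Z) = 1/(2*Z)
(x(A(a)) - 113)² = (1/(2*(-7/3)) - 113)² = ((½)*(-3/7) - 113)² = (-3/14 - 113)² = (-1585/14)² = 2512225/196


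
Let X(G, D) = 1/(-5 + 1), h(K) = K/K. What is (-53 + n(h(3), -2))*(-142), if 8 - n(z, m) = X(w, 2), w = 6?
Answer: 12709/2 ≈ 6354.5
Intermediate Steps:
h(K) = 1
X(G, D) = -1/4 (X(G, D) = 1/(-4) = -1/4)
n(z, m) = 33/4 (n(z, m) = 8 - 1*(-1/4) = 8 + 1/4 = 33/4)
(-53 + n(h(3), -2))*(-142) = (-53 + 33/4)*(-142) = -179/4*(-142) = 12709/2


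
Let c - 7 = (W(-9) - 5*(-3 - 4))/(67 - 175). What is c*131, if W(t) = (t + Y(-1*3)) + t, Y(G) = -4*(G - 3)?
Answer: 93665/108 ≈ 867.27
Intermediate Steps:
Y(G) = 12 - 4*G (Y(G) = -4*(-3 + G) = 12 - 4*G)
W(t) = 24 + 2*t (W(t) = (t + (12 - (-4)*3)) + t = (t + (12 - 4*(-3))) + t = (t + (12 + 12)) + t = (t + 24) + t = (24 + t) + t = 24 + 2*t)
c = 715/108 (c = 7 + ((24 + 2*(-9)) - 5*(-3 - 4))/(67 - 175) = 7 + ((24 - 18) - 5*(-7))/(-108) = 7 + (6 + 35)*(-1/108) = 7 + 41*(-1/108) = 7 - 41/108 = 715/108 ≈ 6.6204)
c*131 = (715/108)*131 = 93665/108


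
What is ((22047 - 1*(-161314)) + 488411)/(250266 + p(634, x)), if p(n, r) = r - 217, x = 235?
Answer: 55981/20857 ≈ 2.6840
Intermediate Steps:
p(n, r) = -217 + r
((22047 - 1*(-161314)) + 488411)/(250266 + p(634, x)) = ((22047 - 1*(-161314)) + 488411)/(250266 + (-217 + 235)) = ((22047 + 161314) + 488411)/(250266 + 18) = (183361 + 488411)/250284 = 671772*(1/250284) = 55981/20857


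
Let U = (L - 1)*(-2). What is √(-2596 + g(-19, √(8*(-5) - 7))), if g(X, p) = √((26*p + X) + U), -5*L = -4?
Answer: √(-64900 + 5*√5*√(-93 + 130*I*√47))/5 ≈ 0.097765 + 50.863*I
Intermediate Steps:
L = ⅘ (L = -⅕*(-4) = ⅘ ≈ 0.80000)
U = ⅖ (U = (⅘ - 1)*(-2) = -⅕*(-2) = ⅖ ≈ 0.40000)
g(X, p) = √(⅖ + X + 26*p) (g(X, p) = √((26*p + X) + ⅖) = √((X + 26*p) + ⅖) = √(⅖ + X + 26*p))
√(-2596 + g(-19, √(8*(-5) - 7))) = √(-2596 + √(10 + 25*(-19) + 650*√(8*(-5) - 7))/5) = √(-2596 + √(10 - 475 + 650*√(-40 - 7))/5) = √(-2596 + √(10 - 475 + 650*√(-47))/5) = √(-2596 + √(10 - 475 + 650*(I*√47))/5) = √(-2596 + √(10 - 475 + 650*I*√47)/5) = √(-2596 + √(-465 + 650*I*√47)/5)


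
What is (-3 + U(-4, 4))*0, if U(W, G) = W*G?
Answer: 0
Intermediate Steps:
U(W, G) = G*W
(-3 + U(-4, 4))*0 = (-3 + 4*(-4))*0 = (-3 - 16)*0 = -19*0 = 0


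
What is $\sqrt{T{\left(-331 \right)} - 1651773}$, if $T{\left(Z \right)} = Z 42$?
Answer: $15 i \sqrt{7403} \approx 1290.6 i$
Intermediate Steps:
$T{\left(Z \right)} = 42 Z$
$\sqrt{T{\left(-331 \right)} - 1651773} = \sqrt{42 \left(-331\right) - 1651773} = \sqrt{-13902 - 1651773} = \sqrt{-1665675} = 15 i \sqrt{7403}$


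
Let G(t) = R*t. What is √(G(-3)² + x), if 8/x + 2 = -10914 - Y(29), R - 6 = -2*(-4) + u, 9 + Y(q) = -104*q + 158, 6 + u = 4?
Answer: 2*√20990777826/8049 ≈ 36.000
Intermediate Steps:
u = -2 (u = -6 + 4 = -2)
Y(q) = 149 - 104*q (Y(q) = -9 + (-104*q + 158) = -9 + (158 - 104*q) = 149 - 104*q)
R = 12 (R = 6 + (-2*(-4) - 2) = 6 + (8 - 2) = 6 + 6 = 12)
G(t) = 12*t
x = -8/8049 (x = 8/(-2 + (-10914 - (149 - 104*29))) = 8/(-2 + (-10914 - (149 - 3016))) = 8/(-2 + (-10914 - 1*(-2867))) = 8/(-2 + (-10914 + 2867)) = 8/(-2 - 8047) = 8/(-8049) = 8*(-1/8049) = -8/8049 ≈ -0.00099391)
√(G(-3)² + x) = √((12*(-3))² - 8/8049) = √((-36)² - 8/8049) = √(1296 - 8/8049) = √(10431496/8049) = 2*√20990777826/8049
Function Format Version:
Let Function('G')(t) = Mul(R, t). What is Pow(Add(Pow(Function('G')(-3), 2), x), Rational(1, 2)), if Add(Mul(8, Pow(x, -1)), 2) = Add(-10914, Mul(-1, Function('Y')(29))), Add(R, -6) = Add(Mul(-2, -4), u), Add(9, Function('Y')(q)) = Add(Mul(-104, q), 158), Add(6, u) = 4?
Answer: Mul(Rational(2, 8049), Pow(20990777826, Rational(1, 2))) ≈ 36.000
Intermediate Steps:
u = -2 (u = Add(-6, 4) = -2)
Function('Y')(q) = Add(149, Mul(-104, q)) (Function('Y')(q) = Add(-9, Add(Mul(-104, q), 158)) = Add(-9, Add(158, Mul(-104, q))) = Add(149, Mul(-104, q)))
R = 12 (R = Add(6, Add(Mul(-2, -4), -2)) = Add(6, Add(8, -2)) = Add(6, 6) = 12)
Function('G')(t) = Mul(12, t)
x = Rational(-8, 8049) (x = Mul(8, Pow(Add(-2, Add(-10914, Mul(-1, Add(149, Mul(-104, 29))))), -1)) = Mul(8, Pow(Add(-2, Add(-10914, Mul(-1, Add(149, -3016)))), -1)) = Mul(8, Pow(Add(-2, Add(-10914, Mul(-1, -2867))), -1)) = Mul(8, Pow(Add(-2, Add(-10914, 2867)), -1)) = Mul(8, Pow(Add(-2, -8047), -1)) = Mul(8, Pow(-8049, -1)) = Mul(8, Rational(-1, 8049)) = Rational(-8, 8049) ≈ -0.00099391)
Pow(Add(Pow(Function('G')(-3), 2), x), Rational(1, 2)) = Pow(Add(Pow(Mul(12, -3), 2), Rational(-8, 8049)), Rational(1, 2)) = Pow(Add(Pow(-36, 2), Rational(-8, 8049)), Rational(1, 2)) = Pow(Add(1296, Rational(-8, 8049)), Rational(1, 2)) = Pow(Rational(10431496, 8049), Rational(1, 2)) = Mul(Rational(2, 8049), Pow(20990777826, Rational(1, 2)))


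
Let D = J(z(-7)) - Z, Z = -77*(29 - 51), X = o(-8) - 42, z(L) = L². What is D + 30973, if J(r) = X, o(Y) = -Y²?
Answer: 29173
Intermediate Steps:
X = -106 (X = -1*(-8)² - 42 = -1*64 - 42 = -64 - 42 = -106)
J(r) = -106
Z = 1694 (Z = -77*(-22) = 1694)
D = -1800 (D = -106 - 1*1694 = -106 - 1694 = -1800)
D + 30973 = -1800 + 30973 = 29173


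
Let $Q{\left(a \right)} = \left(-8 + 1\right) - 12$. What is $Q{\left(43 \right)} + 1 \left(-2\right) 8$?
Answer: $-35$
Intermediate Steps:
$Q{\left(a \right)} = -19$ ($Q{\left(a \right)} = -7 - 12 = -19$)
$Q{\left(43 \right)} + 1 \left(-2\right) 8 = -19 + 1 \left(-2\right) 8 = -19 - 16 = -35$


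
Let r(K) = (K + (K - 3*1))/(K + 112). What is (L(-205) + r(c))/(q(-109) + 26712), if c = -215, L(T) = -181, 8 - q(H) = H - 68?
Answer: -18210/2770391 ≈ -0.0065731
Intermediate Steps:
q(H) = 76 - H (q(H) = 8 - (H - 68) = 8 - (-68 + H) = 8 + (68 - H) = 76 - H)
r(K) = (-3 + 2*K)/(112 + K) (r(K) = (K + (K - 3))/(112 + K) = (K + (-3 + K))/(112 + K) = (-3 + 2*K)/(112 + K))
(L(-205) + r(c))/(q(-109) + 26712) = (-181 + (-3 + 2*(-215))/(112 - 215))/((76 - 1*(-109)) + 26712) = (-181 + (-3 - 430)/(-103))/((76 + 109) + 26712) = (-181 - 1/103*(-433))/(185 + 26712) = (-181 + 433/103)/26897 = -18210/103*1/26897 = -18210/2770391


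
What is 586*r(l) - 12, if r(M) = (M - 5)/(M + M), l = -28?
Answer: 9333/28 ≈ 333.32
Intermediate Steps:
r(M) = (-5 + M)/(2*M) (r(M) = (-5 + M)/((2*M)) = (-5 + M)*(1/(2*M)) = (-5 + M)/(2*M))
586*r(l) - 12 = 586*((1/2)*(-5 - 28)/(-28)) - 12 = 586*((1/2)*(-1/28)*(-33)) - 12 = 586*(33/56) - 12 = 9669/28 - 12 = 9333/28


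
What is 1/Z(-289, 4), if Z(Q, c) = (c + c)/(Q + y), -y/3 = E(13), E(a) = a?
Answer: -41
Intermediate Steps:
y = -39 (y = -3*13 = -39)
Z(Q, c) = 2*c/(-39 + Q) (Z(Q, c) = (c + c)/(Q - 39) = (2*c)/(-39 + Q) = 2*c/(-39 + Q))
1/Z(-289, 4) = 1/(2*4/(-39 - 289)) = 1/(2*4/(-328)) = 1/(2*4*(-1/328)) = 1/(-1/41) = -41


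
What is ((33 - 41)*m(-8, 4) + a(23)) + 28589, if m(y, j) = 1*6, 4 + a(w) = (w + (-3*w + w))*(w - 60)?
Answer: 29388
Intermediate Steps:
a(w) = -4 - w*(-60 + w) (a(w) = -4 + (w + (-3*w + w))*(w - 60) = -4 + (w - 2*w)*(-60 + w) = -4 + (-w)*(-60 + w) = -4 - w*(-60 + w))
m(y, j) = 6
((33 - 41)*m(-8, 4) + a(23)) + 28589 = ((33 - 41)*6 + (-4 - 1*23² + 60*23)) + 28589 = (-8*6 + (-4 - 1*529 + 1380)) + 28589 = (-48 + (-4 - 529 + 1380)) + 28589 = (-48 + 847) + 28589 = 799 + 28589 = 29388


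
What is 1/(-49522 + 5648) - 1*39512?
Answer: -1733549489/43874 ≈ -39512.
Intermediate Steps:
1/(-49522 + 5648) - 1*39512 = 1/(-43874) - 39512 = -1/43874 - 39512 = -1733549489/43874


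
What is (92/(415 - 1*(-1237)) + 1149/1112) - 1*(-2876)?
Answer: 1321320369/459256 ≈ 2877.1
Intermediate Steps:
(92/(415 - 1*(-1237)) + 1149/1112) - 1*(-2876) = (92/(415 + 1237) + 1149*(1/1112)) + 2876 = (92/1652 + 1149/1112) + 2876 = (92*(1/1652) + 1149/1112) + 2876 = (23/413 + 1149/1112) + 2876 = 500113/459256 + 2876 = 1321320369/459256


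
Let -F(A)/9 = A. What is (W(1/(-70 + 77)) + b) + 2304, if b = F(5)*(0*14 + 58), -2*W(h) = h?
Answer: -4285/14 ≈ -306.07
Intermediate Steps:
F(A) = -9*A
W(h) = -h/2
b = -2610 (b = (-9*5)*(0*14 + 58) = -45*(0 + 58) = -45*58 = -2610)
(W(1/(-70 + 77)) + b) + 2304 = (-1/(2*(-70 + 77)) - 2610) + 2304 = (-1/2/7 - 2610) + 2304 = (-1/2*1/7 - 2610) + 2304 = (-1/14 - 2610) + 2304 = -36541/14 + 2304 = -4285/14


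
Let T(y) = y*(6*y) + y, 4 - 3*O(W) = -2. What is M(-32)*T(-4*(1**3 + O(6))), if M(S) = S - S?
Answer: 0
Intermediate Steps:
O(W) = 2 (O(W) = 4/3 - 1/3*(-2) = 4/3 + 2/3 = 2)
T(y) = y + 6*y**2 (T(y) = 6*y**2 + y = y + 6*y**2)
M(S) = 0
M(-32)*T(-4*(1**3 + O(6))) = 0*((-4*(1**3 + 2))*(1 + 6*(-4*(1**3 + 2)))) = 0*((-4*(1 + 2))*(1 + 6*(-4*(1 + 2)))) = 0*((-4*3)*(1 + 6*(-4*3))) = 0*(-12*(1 + 6*(-12))) = 0*(-12*(1 - 72)) = 0*(-12*(-71)) = 0*852 = 0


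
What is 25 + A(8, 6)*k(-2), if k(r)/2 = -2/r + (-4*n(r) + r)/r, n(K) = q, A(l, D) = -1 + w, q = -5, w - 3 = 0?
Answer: -7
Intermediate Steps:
w = 3 (w = 3 + 0 = 3)
A(l, D) = 2 (A(l, D) = -1 + 3 = 2)
n(K) = -5
k(r) = -4/r + 2*(20 + r)/r (k(r) = 2*(-2/r + (-4*(-5) + r)/r) = 2*(-2/r + (20 + r)/r) = -4/r + 2*(20 + r)/r)
25 + A(8, 6)*k(-2) = 25 + 2*(2 + 36/(-2)) = 25 + 2*(2 + 36*(-½)) = 25 + 2*(2 - 18) = 25 + 2*(-16) = 25 - 32 = -7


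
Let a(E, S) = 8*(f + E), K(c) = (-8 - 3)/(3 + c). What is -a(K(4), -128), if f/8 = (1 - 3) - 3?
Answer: 2328/7 ≈ 332.57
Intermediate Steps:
K(c) = -11/(3 + c)
f = -40 (f = 8*((1 - 3) - 3) = 8*(-2 - 3) = 8*(-5) = -40)
a(E, S) = -320 + 8*E (a(E, S) = 8*(-40 + E) = -320 + 8*E)
-a(K(4), -128) = -(-320 + 8*(-11/(3 + 4))) = -(-320 + 8*(-11/7)) = -(-320 - 88/7) = -1*(-2328/7) = 2328/7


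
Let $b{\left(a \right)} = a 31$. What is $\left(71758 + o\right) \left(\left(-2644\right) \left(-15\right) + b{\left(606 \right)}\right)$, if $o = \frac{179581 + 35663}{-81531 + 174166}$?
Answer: $\frac{2034140377644}{485} \approx 4.1941 \cdot 10^{9}$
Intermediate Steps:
$b{\left(a \right)} = 31 a$
$o = \frac{215244}{92635} \approx 2.3236$
$\left(71758 + o\right) \left(\left(-2644\right) \left(-15\right) + b{\left(606 \right)}\right) = \left(71758 + \frac{215244}{92635}\right) \left(\left(-2644\right) \left(-15\right) + 31 \cdot 606\right) = \frac{6647517574 \left(39660 + 18786\right)}{92635} = \frac{6647517574}{92635} \cdot 58446 = \frac{2034140377644}{485}$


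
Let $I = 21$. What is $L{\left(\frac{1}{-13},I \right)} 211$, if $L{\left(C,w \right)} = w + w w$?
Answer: $97482$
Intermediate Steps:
$L{\left(C,w \right)} = w + w^{2}$
$L{\left(\frac{1}{-13},I \right)} 211 = 21 \left(1 + 21\right) 211 = 21 \cdot 22 \cdot 211 = 462 \cdot 211 = 97482$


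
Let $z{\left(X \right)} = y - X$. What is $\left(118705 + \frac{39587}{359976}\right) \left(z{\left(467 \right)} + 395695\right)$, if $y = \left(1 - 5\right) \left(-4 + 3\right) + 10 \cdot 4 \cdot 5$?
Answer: $\frac{2112150137679143}{44997} \approx 4.694 \cdot 10^{10}$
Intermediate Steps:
$y = 204$ ($y = \left(-4\right) \left(-1\right) + 10 \cdot 20 = 4 + 200 = 204$)
$z{\left(X \right)} = 204 - X$
$\left(118705 + \frac{39587}{359976}\right) \left(z{\left(467 \right)} + 395695\right) = \left(118705 + \frac{39587}{359976}\right) \left(\left(204 - 467\right) + 395695\right) = \left(118705 + 39587 \cdot \frac{1}{359976}\right) \left(\left(204 - 467\right) + 395695\right) = \left(118705 + \frac{39587}{359976}\right) \left(-263 + 395695\right) = \frac{42730990667}{359976} \cdot 395432 = \frac{2112150137679143}{44997}$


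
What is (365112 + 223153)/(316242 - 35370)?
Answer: 588265/280872 ≈ 2.0944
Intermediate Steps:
(365112 + 223153)/(316242 - 35370) = 588265/280872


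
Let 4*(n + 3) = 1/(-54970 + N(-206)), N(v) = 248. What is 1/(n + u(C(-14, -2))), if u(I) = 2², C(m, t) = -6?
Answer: 218888/218887 ≈ 1.0000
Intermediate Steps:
u(I) = 4
n = -656665/218888 (n = -3 + 1/(4*(-54970 + 248)) = -3 + (¼)/(-54722) = -3 + (¼)*(-1/54722) = -3 - 1/218888 = -656665/218888 ≈ -3.0000)
1/(n + u(C(-14, -2))) = 1/(-656665/218888 + 4) = 1/(218887/218888) = 218888/218887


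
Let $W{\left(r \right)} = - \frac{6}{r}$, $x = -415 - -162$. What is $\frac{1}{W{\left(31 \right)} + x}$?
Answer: $- \frac{31}{7849} \approx -0.0039495$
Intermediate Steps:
$x = -253$ ($x = -415 + 162 = -253$)
$\frac{1}{W{\left(31 \right)} + x} = \frac{1}{- \frac{6}{31} - 253} = \frac{1}{- \frac{7849}{31}} = - \frac{31}{7849}$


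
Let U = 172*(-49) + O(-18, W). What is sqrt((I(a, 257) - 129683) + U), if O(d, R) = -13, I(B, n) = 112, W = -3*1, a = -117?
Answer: 2*I*sqrt(34503) ≈ 371.5*I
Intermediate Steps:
W = -3
U = -8441 (U = 172*(-49) - 13 = -8428 - 13 = -8441)
sqrt((I(a, 257) - 129683) + U) = sqrt((112 - 129683) - 8441) = sqrt(-129571 - 8441) = sqrt(-138012) = 2*I*sqrt(34503)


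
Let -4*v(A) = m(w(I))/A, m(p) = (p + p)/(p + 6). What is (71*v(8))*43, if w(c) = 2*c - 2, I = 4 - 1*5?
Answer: 3053/8 ≈ 381.63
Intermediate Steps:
I = -1 (I = 4 - 5 = -1)
w(c) = -2 + 2*c
m(p) = 2*p/(6 + p) (m(p) = (2*p)/(6 + p) = 2*p/(6 + p))
v(A) = 1/A (v(A) = -2*(-2 + 2*(-1))/(6 + (-2 + 2*(-1)))/(4*A) = -2*(-2 - 2)/(6 + (-2 - 2))/(4*A) = -2*(-4)/(6 - 4)/(4*A) = -2*(-4)/2/(4*A) = -2*(-4)*(½)/(4*A) = -(-1)/A = 1/A)
(71*v(8))*43 = (71/8)*43 = 3053/8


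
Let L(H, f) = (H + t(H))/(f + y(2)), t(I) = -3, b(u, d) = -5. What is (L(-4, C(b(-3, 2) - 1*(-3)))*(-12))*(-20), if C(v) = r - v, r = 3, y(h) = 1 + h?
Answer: -210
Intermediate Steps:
C(v) = 3 - v
L(H, f) = (-3 + H)/(3 + f) (L(H, f) = (H - 3)/(f + (1 + 2)) = (-3 + H)/(f + 3) = (-3 + H)/(3 + f))
(L(-4, C(b(-3, 2) - 1*(-3)))*(-12))*(-20) = (((-3 - 4)/(3 + (3 - (-5 - 1*(-3)))))*(-12))*(-20) = ((-7/(3 + (3 - (-5 + 3))))*(-12))*(-20) = ((-7/(3 + (3 - 1*(-2))))*(-12))*(-20) = ((-7/(3 + (3 + 2)))*(-12))*(-20) = ((-7/(3 + 5))*(-12))*(-20) = ((-7/8)*(-12))*(-20) = (((⅛)*(-7))*(-12))*(-20) = -7/8*(-12)*(-20) = (21/2)*(-20) = -210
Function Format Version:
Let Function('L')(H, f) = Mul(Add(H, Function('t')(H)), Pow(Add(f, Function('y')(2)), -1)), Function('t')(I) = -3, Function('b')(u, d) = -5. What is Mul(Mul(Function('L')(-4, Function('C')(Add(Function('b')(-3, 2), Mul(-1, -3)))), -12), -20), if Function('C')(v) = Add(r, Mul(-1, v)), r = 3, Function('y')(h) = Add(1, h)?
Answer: -210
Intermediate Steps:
Function('C')(v) = Add(3, Mul(-1, v))
Function('L')(H, f) = Mul(Pow(Add(3, f), -1), Add(-3, H)) (Function('L')(H, f) = Mul(Add(H, -3), Pow(Add(f, Add(1, 2)), -1)) = Mul(Add(-3, H), Pow(Add(f, 3), -1)) = Mul(Add(-3, H), Pow(Add(3, f), -1)) = Mul(Pow(Add(3, f), -1), Add(-3, H)))
Mul(Mul(Function('L')(-4, Function('C')(Add(Function('b')(-3, 2), Mul(-1, -3)))), -12), -20) = Mul(Mul(Mul(Pow(Add(3, Add(3, Mul(-1, Add(-5, Mul(-1, -3))))), -1), Add(-3, -4)), -12), -20) = Mul(Mul(Mul(Pow(Add(3, Add(3, Mul(-1, Add(-5, 3)))), -1), -7), -12), -20) = Mul(Mul(Mul(Pow(Add(3, Add(3, Mul(-1, -2))), -1), -7), -12), -20) = Mul(Mul(Mul(Pow(Add(3, Add(3, 2)), -1), -7), -12), -20) = Mul(Mul(Mul(Pow(Add(3, 5), -1), -7), -12), -20) = Mul(Mul(Mul(Pow(8, -1), -7), -12), -20) = Mul(Mul(Mul(Rational(1, 8), -7), -12), -20) = Mul(Mul(Rational(-7, 8), -12), -20) = Mul(Rational(21, 2), -20) = -210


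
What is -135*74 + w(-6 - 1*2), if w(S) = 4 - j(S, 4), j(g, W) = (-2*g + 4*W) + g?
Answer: -10010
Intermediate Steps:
j(g, W) = -g + 4*W
w(S) = -12 + S (w(S) = 4 - (-S + 4*4) = 4 - (-S + 16) = 4 - (16 - S) = 4 + (-16 + S) = -12 + S)
-135*74 + w(-6 - 1*2) = -135*74 + (-12 + (-6 - 1*2)) = -9990 + (-12 + (-6 - 2)) = -9990 + (-12 - 8) = -9990 - 20 = -10010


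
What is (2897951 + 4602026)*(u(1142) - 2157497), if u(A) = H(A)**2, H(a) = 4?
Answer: -16181057877937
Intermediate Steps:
u(A) = 16 (u(A) = 4**2 = 16)
(2897951 + 4602026)*(u(1142) - 2157497) = (2897951 + 4602026)*(16 - 2157497) = 7499977*(-2157481) = -16181057877937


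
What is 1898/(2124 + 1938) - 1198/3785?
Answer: 1158827/7687335 ≈ 0.15074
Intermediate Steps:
1898/(2124 + 1938) - 1198/3785 = 1898/4062 - 1198*1/3785 = 1898*(1/4062) - 1198/3785 = 949/2031 - 1198/3785 = 1158827/7687335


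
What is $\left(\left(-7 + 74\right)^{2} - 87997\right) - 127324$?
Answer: $-210832$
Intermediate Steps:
$\left(\left(-7 + 74\right)^{2} - 87997\right) - 127324 = \left(67^{2} - 87997\right) - 127324 = \left(4489 - 87997\right) - 127324 = -83508 - 127324 = -210832$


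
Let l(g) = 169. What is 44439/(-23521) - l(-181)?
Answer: -4019488/23521 ≈ -170.89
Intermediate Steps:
44439/(-23521) - l(-181) = 44439/(-23521) - 1*169 = 44439*(-1/23521) - 169 = -44439/23521 - 169 = -4019488/23521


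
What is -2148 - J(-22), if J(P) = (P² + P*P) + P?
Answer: -3094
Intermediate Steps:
J(P) = P + 2*P² (J(P) = (P² + P²) + P = 2*P² + P = P + 2*P²)
-2148 - J(-22) = -2148 - (-22)*(1 + 2*(-22)) = -2148 - (-22)*(1 - 44) = -2148 - (-22)*(-43) = -2148 - 1*946 = -2148 - 946 = -3094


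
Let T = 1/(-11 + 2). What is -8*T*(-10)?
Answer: -80/9 ≈ -8.8889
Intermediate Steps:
T = -⅑ (T = 1/(-9) = -⅑ ≈ -0.11111)
-8*T*(-10) = -8*(-⅑)*(-10) = (8/9)*(-10) = -80/9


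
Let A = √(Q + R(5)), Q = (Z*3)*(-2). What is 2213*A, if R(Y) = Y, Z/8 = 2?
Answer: 2213*I*√91 ≈ 21111.0*I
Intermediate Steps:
Z = 16 (Z = 8*2 = 16)
Q = -96 (Q = (16*3)*(-2) = 48*(-2) = -96)
A = I*√91 (A = √(-96 + 5) = √(-91) = I*√91 ≈ 9.5394*I)
2213*A = 2213*(I*√91) = 2213*I*√91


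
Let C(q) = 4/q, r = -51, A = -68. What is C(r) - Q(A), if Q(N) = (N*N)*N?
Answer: 16036028/51 ≈ 3.1443e+5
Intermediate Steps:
Q(N) = N**3 (Q(N) = N**2*N = N**3)
C(r) - Q(A) = 4/(-51) - 1*(-68)**3 = 4*(-1/51) - 1*(-314432) = -4/51 + 314432 = 16036028/51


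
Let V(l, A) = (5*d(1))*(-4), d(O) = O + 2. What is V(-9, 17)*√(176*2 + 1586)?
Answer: -60*√1938 ≈ -2641.4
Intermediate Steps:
d(O) = 2 + O
V(l, A) = -60 (V(l, A) = (5*(2 + 1))*(-4) = (5*3)*(-4) = 15*(-4) = -60)
V(-9, 17)*√(176*2 + 1586) = -60*√(176*2 + 1586) = -60*√(352 + 1586) = -60*√1938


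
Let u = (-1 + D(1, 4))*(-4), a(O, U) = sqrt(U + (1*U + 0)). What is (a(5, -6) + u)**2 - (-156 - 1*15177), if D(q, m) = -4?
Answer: 15721 + 80*I*sqrt(3) ≈ 15721.0 + 138.56*I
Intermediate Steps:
a(O, U) = sqrt(2)*sqrt(U) (a(O, U) = sqrt(U + (U + 0)) = sqrt(U + U) = sqrt(2*U) = sqrt(2)*sqrt(U))
u = 20 (u = (-1 - 4)*(-4) = -5*(-4) = 20)
(a(5, -6) + u)**2 - (-156 - 1*15177) = (sqrt(2)*sqrt(-6) + 20)**2 - (-156 - 1*15177) = (sqrt(2)*(I*sqrt(6)) + 20)**2 - (-156 - 15177) = (2*I*sqrt(3) + 20)**2 - 1*(-15333) = (20 + 2*I*sqrt(3))**2 + 15333 = 15333 + (20 + 2*I*sqrt(3))**2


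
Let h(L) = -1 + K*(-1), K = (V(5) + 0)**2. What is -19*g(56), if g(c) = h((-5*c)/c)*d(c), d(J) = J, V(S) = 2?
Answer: 5320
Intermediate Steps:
K = 4 (K = (2 + 0)**2 = 2**2 = 4)
h(L) = -5 (h(L) = -1 + 4*(-1) = -1 - 4 = -5)
g(c) = -5*c
-19*g(56) = -(-95)*56 = -19*(-280) = 5320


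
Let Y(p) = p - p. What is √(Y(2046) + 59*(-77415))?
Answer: I*√4567485 ≈ 2137.2*I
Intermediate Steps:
Y(p) = 0
√(Y(2046) + 59*(-77415)) = √(0 + 59*(-77415)) = √(0 - 4567485) = √(-4567485) = I*√4567485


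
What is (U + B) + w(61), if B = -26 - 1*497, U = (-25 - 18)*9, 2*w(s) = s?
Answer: -1759/2 ≈ -879.50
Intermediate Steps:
w(s) = s/2
U = -387 (U = -43*9 = -387)
B = -523 (B = -26 - 497 = -523)
(U + B) + w(61) = (-387 - 523) + (½)*61 = -910 + 61/2 = -1759/2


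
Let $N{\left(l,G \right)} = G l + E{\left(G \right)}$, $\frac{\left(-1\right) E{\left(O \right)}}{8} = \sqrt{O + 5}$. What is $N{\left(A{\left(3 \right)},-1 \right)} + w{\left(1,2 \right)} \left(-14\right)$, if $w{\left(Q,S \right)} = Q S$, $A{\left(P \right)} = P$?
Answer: $-47$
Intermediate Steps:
$E{\left(O \right)} = - 8 \sqrt{5 + O}$ ($E{\left(O \right)} = - 8 \sqrt{O + 5} = - 8 \sqrt{5 + O}$)
$N{\left(l,G \right)} = - 8 \sqrt{5 + G} + G l$ ($N{\left(l,G \right)} = G l - 8 \sqrt{5 + G} = - 8 \sqrt{5 + G} + G l$)
$N{\left(A{\left(3 \right)},-1 \right)} + w{\left(1,2 \right)} \left(-14\right) = \left(- 8 \sqrt{5 - 1} - 3\right) + 1 \cdot 2 \left(-14\right) = \left(- 8 \sqrt{4} - 3\right) + 2 \left(-14\right) = \left(\left(-8\right) 2 - 3\right) - 28 = \left(-16 - 3\right) - 28 = -19 - 28 = -47$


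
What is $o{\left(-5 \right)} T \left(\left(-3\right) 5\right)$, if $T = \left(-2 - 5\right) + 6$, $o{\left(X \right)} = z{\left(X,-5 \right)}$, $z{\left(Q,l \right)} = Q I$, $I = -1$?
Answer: $75$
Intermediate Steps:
$z{\left(Q,l \right)} = - Q$ ($z{\left(Q,l \right)} = Q \left(-1\right) = - Q$)
$o{\left(X \right)} = - X$
$T = -1$ ($T = -7 + 6 = -1$)
$o{\left(-5 \right)} T \left(\left(-3\right) 5\right) = \left(-1\right) \left(-5\right) \left(-1\right) \left(\left(-3\right) 5\right) = 5 \left(-1\right) \left(-15\right) = \left(-5\right) \left(-15\right) = 75$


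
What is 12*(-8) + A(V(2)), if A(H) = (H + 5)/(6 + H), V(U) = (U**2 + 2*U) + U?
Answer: -1521/16 ≈ -95.063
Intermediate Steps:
V(U) = U**2 + 3*U
A(H) = (5 + H)/(6 + H)
12*(-8) + A(V(2)) = 12*(-8) + (5 + 2*(3 + 2))/(6 + 2*(3 + 2)) = -96 + (5 + 2*5)/(6 + 2*5) = -96 + (5 + 10)/(6 + 10) = -96 + 15/16 = -1521/16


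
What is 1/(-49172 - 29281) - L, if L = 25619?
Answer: -2009887408/78453 ≈ -25619.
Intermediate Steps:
1/(-49172 - 29281) - L = 1/(-49172 - 29281) - 1*25619 = 1/(-78453) - 25619 = -1/78453 - 25619 = -2009887408/78453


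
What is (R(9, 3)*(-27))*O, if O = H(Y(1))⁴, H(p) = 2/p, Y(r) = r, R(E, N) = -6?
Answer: 2592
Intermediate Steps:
H(p) = 2/p
O = 16 (O = (2/1)⁴ = (2*1)⁴ = 2⁴ = 16)
(R(9, 3)*(-27))*O = -6*(-27)*16 = 162*16 = 2592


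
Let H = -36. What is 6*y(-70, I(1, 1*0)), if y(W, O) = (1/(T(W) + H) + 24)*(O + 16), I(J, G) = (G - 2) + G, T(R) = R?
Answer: 106806/53 ≈ 2015.2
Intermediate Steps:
I(J, G) = -2 + 2*G (I(J, G) = (-2 + G) + G = -2 + 2*G)
y(W, O) = (16 + O)*(24 + 1/(-36 + W)) (y(W, O) = (1/(W - 36) + 24)*(O + 16) = (1/(-36 + W) + 24)*(16 + O) = (24 + 1/(-36 + W))*(16 + O) = (16 + O)*(24 + 1/(-36 + W)))
6*y(-70, I(1, 1*0)) = 6*((-13808 - 863*(-2 + 2*(1*0)) + 384*(-70) + 24*(-2 + 2*(1*0))*(-70))/(-36 - 70)) = 6*((-13808 - 863*(-2 + 2*0) - 26880 + 24*(-2 + 2*0)*(-70))/(-106)) = 6*(-(-13808 - 863*(-2 + 0) - 26880 + 24*(-2 + 0)*(-70))/106) = 6*(-(-13808 - 863*(-2) - 26880 + 24*(-2)*(-70))/106) = 6*(-(-13808 + 1726 - 26880 + 3360)/106) = 6*(-1/106*(-35602)) = 6*(17801/53) = 106806/53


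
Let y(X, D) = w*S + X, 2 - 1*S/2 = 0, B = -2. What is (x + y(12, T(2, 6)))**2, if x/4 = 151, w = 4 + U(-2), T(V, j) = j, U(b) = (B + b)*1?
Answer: 379456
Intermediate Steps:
U(b) = -2 + b (U(b) = (-2 + b)*1 = -2 + b)
S = 4 (S = 4 - 2*0 = 4 + 0 = 4)
w = 0 (w = 4 + (-2 - 2) = 4 - 4 = 0)
x = 604 (x = 4*151 = 604)
y(X, D) = X (y(X, D) = 0*4 + X = 0 + X = X)
(x + y(12, T(2, 6)))**2 = (604 + 12)**2 = 616**2 = 379456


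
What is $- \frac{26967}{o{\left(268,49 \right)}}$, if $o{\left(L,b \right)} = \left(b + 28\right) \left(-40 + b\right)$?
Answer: $- \frac{8989}{231} \approx -38.913$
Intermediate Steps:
$o{\left(L,b \right)} = \left(-40 + b\right) \left(28 + b\right)$ ($o{\left(L,b \right)} = \left(28 + b\right) \left(-40 + b\right) = \left(-40 + b\right) \left(28 + b\right)$)
$- \frac{26967}{o{\left(268,49 \right)}} = - \frac{26967}{-1120 + 49^{2} - 588} = - \frac{26967}{-1120 + 2401 - 588} = - \frac{26967}{693} = \left(-26967\right) \frac{1}{693} = - \frac{8989}{231}$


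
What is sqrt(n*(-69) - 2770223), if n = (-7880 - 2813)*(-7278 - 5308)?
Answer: I*sqrt(9288934985) ≈ 96379.0*I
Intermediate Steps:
n = 134582098 (n = -10693*(-12586) = 134582098)
sqrt(n*(-69) - 2770223) = sqrt(134582098*(-69) - 2770223) = sqrt(-9286164762 - 2770223) = sqrt(-9288934985) = I*sqrt(9288934985)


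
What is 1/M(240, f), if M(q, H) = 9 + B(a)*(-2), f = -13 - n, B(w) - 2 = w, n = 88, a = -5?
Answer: 1/15 ≈ 0.066667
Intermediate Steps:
B(w) = 2 + w
f = -101 (f = -13 - 1*88 = -13 - 88 = -101)
M(q, H) = 15 (M(q, H) = 9 + (2 - 5)*(-2) = 9 - 3*(-2) = 9 + 6 = 15)
1/M(240, f) = 1/15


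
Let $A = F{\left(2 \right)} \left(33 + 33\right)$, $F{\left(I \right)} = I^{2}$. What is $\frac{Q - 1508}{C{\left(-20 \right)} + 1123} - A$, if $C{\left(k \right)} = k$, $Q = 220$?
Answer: $- \frac{292480}{1103} \approx -265.17$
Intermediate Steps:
$A = 264$ ($A = 2^{2} \left(33 + 33\right) = 4 \cdot 66 = 264$)
$\frac{Q - 1508}{C{\left(-20 \right)} + 1123} - A = \frac{220 - 1508}{-20 + 1123} - 264 = \frac{220 - 1508}{1103} - 264 = \left(220 - 1508\right) \frac{1}{1103} - 264 = \left(-1288\right) \frac{1}{1103} - 264 = - \frac{1288}{1103} - 264 = - \frac{292480}{1103}$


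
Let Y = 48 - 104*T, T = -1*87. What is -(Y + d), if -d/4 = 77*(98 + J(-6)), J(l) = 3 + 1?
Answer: 22320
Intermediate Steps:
T = -87
J(l) = 4
Y = 9096 (Y = 48 - 104*(-87) = 48 + 9048 = 9096)
d = -31416 (d = -308*(98 + 4) = -308*102 = -4*7854 = -31416)
-(Y + d) = -(9096 - 31416) = -1*(-22320) = 22320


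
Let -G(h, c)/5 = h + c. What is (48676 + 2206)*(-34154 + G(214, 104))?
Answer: -1818726208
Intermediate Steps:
G(h, c) = -5*c - 5*h (G(h, c) = -5*(h + c) = -5*(c + h) = -5*c - 5*h)
(48676 + 2206)*(-34154 + G(214, 104)) = (48676 + 2206)*(-34154 + (-5*104 - 5*214)) = 50882*(-34154 + (-520 - 1070)) = 50882*(-34154 - 1590) = 50882*(-35744) = -1818726208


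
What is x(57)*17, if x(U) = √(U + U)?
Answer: 17*√114 ≈ 181.51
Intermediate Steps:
x(U) = √2*√U (x(U) = √(2*U) = √2*√U)
x(57)*17 = (√2*√57)*17 = √114*17 = 17*√114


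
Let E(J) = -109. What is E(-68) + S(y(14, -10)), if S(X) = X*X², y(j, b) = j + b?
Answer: -45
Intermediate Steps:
y(j, b) = b + j
S(X) = X³
E(-68) + S(y(14, -10)) = -109 + (-10 + 14)³ = -109 + 4³ = -109 + 64 = -45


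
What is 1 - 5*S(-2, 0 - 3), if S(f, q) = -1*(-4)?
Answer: -19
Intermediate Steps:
S(f, q) = 4
1 - 5*S(-2, 0 - 3) = 1 - 5*4 = 1 - 1*20 = 1 - 20 = -19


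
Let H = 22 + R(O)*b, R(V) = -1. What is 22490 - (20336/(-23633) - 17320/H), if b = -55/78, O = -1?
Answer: 973260679806/41854043 ≈ 23254.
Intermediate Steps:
b = -55/78 (b = -55*1/78 = -55/78 ≈ -0.70513)
H = 1771/78 (H = 22 - 1*(-55/78) = 22 + 55/78 = 1771/78 ≈ 22.705)
22490 - (20336/(-23633) - 17320/H) = 22490 - (20336/(-23633) - 17320/1771/78) = 22490 - (20336*(-1/23633) - 17320*78/1771) = 22490 - (-20336/23633 - 1350960/1771) = 22490 - 1*(-31963252736/41854043) = 22490 + 31963252736/41854043 = 973260679806/41854043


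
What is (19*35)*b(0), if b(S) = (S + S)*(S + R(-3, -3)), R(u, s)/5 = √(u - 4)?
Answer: 0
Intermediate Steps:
R(u, s) = 5*√(-4 + u) (R(u, s) = 5*√(u - 4) = 5*√(-4 + u))
b(S) = 2*S*(S + 5*I*√7) (b(S) = (S + S)*(S + 5*√(-4 - 3)) = (2*S)*(S + 5*√(-7)) = (2*S)*(S + 5*(I*√7)) = (2*S)*(S + 5*I*√7) = 2*S*(S + 5*I*√7))
(19*35)*b(0) = (19*35)*(2*0*(0 + 5*I*√7)) = 665*(2*0*(5*I*√7)) = 665*0 = 0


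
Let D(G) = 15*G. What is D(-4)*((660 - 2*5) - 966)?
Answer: 18960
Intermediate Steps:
D(-4)*((660 - 2*5) - 966) = (15*(-4))*((660 - 2*5) - 966) = -60*((660 - 10) - 966) = -60*(650 - 966) = -60*(-316) = 18960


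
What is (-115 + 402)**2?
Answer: 82369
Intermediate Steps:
(-115 + 402)**2 = 287**2 = 82369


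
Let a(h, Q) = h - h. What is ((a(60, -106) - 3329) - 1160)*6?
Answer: -26934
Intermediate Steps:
a(h, Q) = 0
((a(60, -106) - 3329) - 1160)*6 = ((0 - 3329) - 1160)*6 = (-3329 - 1160)*6 = -4489*6 = -26934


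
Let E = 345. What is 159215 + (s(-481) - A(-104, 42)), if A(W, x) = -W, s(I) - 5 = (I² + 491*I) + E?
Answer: 154651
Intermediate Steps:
s(I) = 350 + I² + 491*I (s(I) = 5 + ((I² + 491*I) + 345) = 5 + (345 + I² + 491*I) = 350 + I² + 491*I)
159215 + (s(-481) - A(-104, 42)) = 159215 + ((350 + (-481)² + 491*(-481)) - (-1)*(-104)) = 159215 + ((350 + 231361 - 236171) - 1*104) = 159215 + (-4460 - 104) = 159215 - 4564 = 154651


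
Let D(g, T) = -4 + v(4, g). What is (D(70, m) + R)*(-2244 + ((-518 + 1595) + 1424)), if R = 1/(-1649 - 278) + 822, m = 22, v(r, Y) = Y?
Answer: 439771975/1927 ≈ 2.2822e+5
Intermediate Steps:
R = 1583993/1927 (R = 1/(-1927) + 822 = -1/1927 + 822 = 1583993/1927 ≈ 822.00)
D(g, T) = -4 + g
(D(70, m) + R)*(-2244 + ((-518 + 1595) + 1424)) = ((-4 + 70) + 1583993/1927)*(-2244 + ((-518 + 1595) + 1424)) = (66 + 1583993/1927)*(-2244 + (1077 + 1424)) = 1711175*(-2244 + 2501)/1927 = (1711175/1927)*257 = 439771975/1927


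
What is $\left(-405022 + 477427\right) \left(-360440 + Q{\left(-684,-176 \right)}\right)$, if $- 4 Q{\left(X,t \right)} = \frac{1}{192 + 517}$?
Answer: $- \frac{74012958727605}{2836} \approx -2.6098 \cdot 10^{10}$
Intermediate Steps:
$Q{\left(X,t \right)} = - \frac{1}{2836}$ ($Q{\left(X,t \right)} = - \frac{1}{4 \left(192 + 517\right)} = - \frac{1}{4 \cdot 709} = \left(- \frac{1}{4}\right) \frac{1}{709} = - \frac{1}{2836}$)
$\left(-405022 + 477427\right) \left(-360440 + Q{\left(-684,-176 \right)}\right) = \left(-405022 + 477427\right) \left(-360440 - \frac{1}{2836}\right) = 72405 \left(- \frac{1022207841}{2836}\right) = - \frac{74012958727605}{2836}$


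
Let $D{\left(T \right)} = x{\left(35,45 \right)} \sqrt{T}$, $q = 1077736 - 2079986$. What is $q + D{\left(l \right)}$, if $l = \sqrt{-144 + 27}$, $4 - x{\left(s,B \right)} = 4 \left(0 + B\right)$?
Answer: $-1002250 - 176 \sqrt{3} \sqrt[4]{13} \sqrt{i} \approx -1.0027 \cdot 10^{6} - 409.3 i$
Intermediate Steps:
$q = -1002250$ ($q = 1077736 - 2079986 = -1002250$)
$x{\left(s,B \right)} = 4 - 4 B$ ($x{\left(s,B \right)} = 4 - 4 \left(0 + B\right) = 4 - 4 B$)
$l = 3 i \sqrt{13}$ ($l = \sqrt{-117} = 3 i \sqrt{13} \approx 10.817 i$)
$D{\left(T \right)} = - 176 \sqrt{T}$ ($D{\left(T \right)} = \left(4 - 180\right) \sqrt{T} = - 176 \sqrt{T}$)
$q + D{\left(l \right)} = -1002250 - 176 \sqrt{3 i \sqrt{13}} = -1002250 - 176 \sqrt{3} \sqrt[4]{13} \sqrt{i}$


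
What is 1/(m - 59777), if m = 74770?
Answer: 1/14993 ≈ 6.6698e-5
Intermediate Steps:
1/(m - 59777) = 1/(74770 - 59777) = 1/14993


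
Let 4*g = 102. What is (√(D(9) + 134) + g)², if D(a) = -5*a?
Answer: 2957/4 + 51*√89 ≈ 1220.4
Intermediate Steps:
g = 51/2 (g = (¼)*102 = 51/2 ≈ 25.500)
(√(D(9) + 134) + g)² = (√(-5*9 + 134) + 51/2)² = (√(-45 + 134) + 51/2)² = (√89 + 51/2)² = (51/2 + √89)²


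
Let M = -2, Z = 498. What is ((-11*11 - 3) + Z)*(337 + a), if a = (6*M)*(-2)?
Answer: 135014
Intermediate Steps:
a = 24 (a = (6*(-2))*(-2) = -12*(-2) = 24)
((-11*11 - 3) + Z)*(337 + a) = ((-11*11 - 3) + 498)*(337 + 24) = ((-121 - 3) + 498)*361 = (-124 + 498)*361 = 374*361 = 135014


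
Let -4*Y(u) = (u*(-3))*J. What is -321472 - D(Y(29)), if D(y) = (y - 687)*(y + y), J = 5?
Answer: -1565621/8 ≈ -1.9570e+5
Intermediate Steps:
Y(u) = 15*u/4 (Y(u) = -u*(-3)*5/4 = -(-3*u)*5/4 = -(-15)*u/4 = 15*u/4)
D(y) = 2*y*(-687 + y) (D(y) = (-687 + y)*(2*y) = 2*y*(-687 + y))
-321472 - D(Y(29)) = -321472 - 2*(15/4)*29*(-687 + (15/4)*29) = -321472 - 2*435*(-687 + 435/4)/4 = -321472 - 2*435*(-2313)/(4*4) = -321472 - 1*(-1006155/8) = -321472 + 1006155/8 = -1565621/8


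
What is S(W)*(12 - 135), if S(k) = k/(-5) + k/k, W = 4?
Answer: -123/5 ≈ -24.600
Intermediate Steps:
S(k) = 1 - k/5 (S(k) = k*(-⅕) + 1 = -k/5 + 1 = 1 - k/5)
S(W)*(12 - 135) = (1 - ⅕*4)*(12 - 135) = (1 - ⅘)*(-123) = (⅕)*(-123) = -123/5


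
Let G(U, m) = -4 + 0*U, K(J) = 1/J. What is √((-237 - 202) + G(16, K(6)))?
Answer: I*√443 ≈ 21.048*I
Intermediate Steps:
G(U, m) = -4 (G(U, m) = -4 + 0 = -4)
√((-237 - 202) + G(16, K(6))) = √((-237 - 202) - 4) = √(-439 - 4) = √(-443) = I*√443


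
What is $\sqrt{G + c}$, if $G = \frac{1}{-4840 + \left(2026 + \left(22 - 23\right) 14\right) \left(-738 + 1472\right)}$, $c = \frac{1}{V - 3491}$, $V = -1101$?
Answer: $\frac{i \sqrt{269053844654}}{35204568} \approx 0.014734 i$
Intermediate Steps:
$c = - \frac{1}{4592}$ ($c = \frac{1}{-1101 - 3491} = \frac{1}{-4592} = - \frac{1}{4592} \approx -0.00021777$)
$G = \frac{1}{1471968}$ ($G = \frac{1}{-4840 + \left(2026 - 14\right) 734} = \frac{1}{-4840 + 2012 \cdot 734} = \frac{1}{-4840 + 1476808} = \frac{1}{1471968} \approx 6.7936 \cdot 10^{-7}$)
$\sqrt{G + c} = \sqrt{\frac{1}{1471968} - \frac{1}{4592}} = \sqrt{- \frac{91711}{422454816}} = \frac{i \sqrt{269053844654}}{35204568}$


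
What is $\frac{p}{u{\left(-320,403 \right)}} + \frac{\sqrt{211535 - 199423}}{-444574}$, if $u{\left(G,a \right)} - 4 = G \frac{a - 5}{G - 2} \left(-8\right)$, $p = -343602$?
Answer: $\frac{27659961}{254398} - \frac{2 \sqrt{757}}{222287} \approx 108.73$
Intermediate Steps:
$u{\left(G,a \right)} = 4 - \frac{8 G \left(-5 + a\right)}{-2 + G}$ ($u{\left(G,a \right)} = 4 + G \frac{a - 5}{G - 2} \left(-8\right) = 4 + G \frac{-5 + a}{-2 + G} \left(-8\right) = 4 + \frac{G \left(-5 + a\right)}{-2 + G} \left(-8\right) = 4 - \frac{8 G \left(-5 + a\right)}{-2 + G}$)
$\frac{p}{u{\left(-320,403 \right)}} + \frac{\sqrt{211535 - 199423}}{-444574} = - \frac{343602}{4 \frac{1}{-2 - 320} \left(-2 + 11 \left(-320\right) - \left(-640\right) 403\right)} + \frac{\sqrt{211535 - 199423}}{-444574} = - \frac{343602}{4 \frac{1}{-322} \left(-2 - 3520 + 257920\right)} + \sqrt{12112} \left(- \frac{1}{444574}\right) = - \frac{343602}{4 \left(- \frac{1}{322}\right) 254398} + 4 \sqrt{757} \left(- \frac{1}{444574}\right) = - \frac{343602}{- \frac{508796}{161}} - \frac{2 \sqrt{757}}{222287} = \left(-343602\right) \left(- \frac{161}{508796}\right) - \frac{2 \sqrt{757}}{222287} = \frac{27659961}{254398} - \frac{2 \sqrt{757}}{222287}$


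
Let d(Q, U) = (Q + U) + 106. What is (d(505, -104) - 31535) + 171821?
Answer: 140793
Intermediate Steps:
d(Q, U) = 106 + Q + U
(d(505, -104) - 31535) + 171821 = ((106 + 505 - 104) - 31535) + 171821 = (507 - 31535) + 171821 = -31028 + 171821 = 140793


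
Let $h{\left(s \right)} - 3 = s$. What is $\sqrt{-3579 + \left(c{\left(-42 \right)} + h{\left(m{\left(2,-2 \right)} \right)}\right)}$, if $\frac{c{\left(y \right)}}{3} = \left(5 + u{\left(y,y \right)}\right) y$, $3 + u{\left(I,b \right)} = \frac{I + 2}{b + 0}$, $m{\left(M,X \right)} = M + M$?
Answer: $2 i \sqrt{986} \approx 62.801 i$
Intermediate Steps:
$m{\left(M,X \right)} = 2 M$
$h{\left(s \right)} = 3 + s$
$u{\left(I,b \right)} = -3 + \frac{2 + I}{b}$ ($u{\left(I,b \right)} = -3 + \frac{I + 2}{b + 0} = -3 + \frac{2 + I}{b}$)
$c{\left(y \right)} = 3 y \left(5 + \frac{2 - 2 y}{y}\right)$ ($c{\left(y \right)} = 3 \left(5 + \frac{2 + y - 3 y}{y}\right) y = 3 \left(5 + \frac{2 - 2 y}{y}\right) y = 3 y \left(5 + \frac{2 - 2 y}{y}\right)$)
$\sqrt{-3579 + \left(c{\left(-42 \right)} + h{\left(m{\left(2,-2 \right)} \right)}\right)} = \sqrt{-3579 + \left(\left(6 + 9 \left(-42\right)\right) + \left(3 + 2 \cdot 2\right)\right)} = \sqrt{-3579 + \left(\left(6 - 378\right) + \left(3 + 4\right)\right)} = \sqrt{-3579 + \left(-372 + 7\right)} = \sqrt{-3579 - 365} = \sqrt{-3944} = 2 i \sqrt{986}$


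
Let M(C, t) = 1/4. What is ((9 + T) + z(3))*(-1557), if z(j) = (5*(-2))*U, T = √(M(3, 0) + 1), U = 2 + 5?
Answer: 94977 - 1557*√5/2 ≈ 93236.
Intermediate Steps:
M(C, t) = ¼
U = 7
T = √5/2 (T = √(¼ + 1) = √(5/4) = √5/2 ≈ 1.1180)
z(j) = -70 (z(j) = (5*(-2))*7 = -10*7 = -70)
((9 + T) + z(3))*(-1557) = ((9 + √5/2) - 70)*(-1557) = (-61 + √5/2)*(-1557) = 94977 - 1557*√5/2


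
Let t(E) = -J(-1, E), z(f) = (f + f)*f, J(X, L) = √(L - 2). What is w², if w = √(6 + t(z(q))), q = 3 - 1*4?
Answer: 6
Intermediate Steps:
q = -1 (q = 3 - 4 = -1)
J(X, L) = √(-2 + L)
z(f) = 2*f² (z(f) = (2*f)*f = 2*f²)
t(E) = -√(-2 + E)
w = √6 (w = √(6 - √(-2 + 2*(-1)²)) = √(6 - √(-2 + 2*1)) = √(6 - √(-2 + 2)) = √(6 - √0) = √(6 - 1*0) = √(6 + 0) = √6 ≈ 2.4495)
w² = (√6)² = 6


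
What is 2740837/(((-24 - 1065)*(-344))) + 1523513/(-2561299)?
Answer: 586306429205/87227598744 ≈ 6.7216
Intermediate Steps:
2740837/(((-24 - 1065)*(-344))) + 1523513/(-2561299) = 2740837/((-1089*(-344))) + 1523513*(-1/2561299) = 2740837/374616 - 1523513/2561299 = 2740837*(1/374616) - 1523513/2561299 = 249167/34056 - 1523513/2561299 = 586306429205/87227598744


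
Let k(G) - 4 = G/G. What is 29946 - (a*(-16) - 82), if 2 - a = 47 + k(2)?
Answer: 29228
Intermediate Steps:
k(G) = 5 (k(G) = 4 + G/G = 4 + 1 = 5)
a = -50 (a = 2 - (47 + 5) = 2 - 1*52 = 2 - 52 = -50)
29946 - (a*(-16) - 82) = 29946 - (-50*(-16) - 82) = 29946 - (800 - 82) = 29946 - 1*718 = 29946 - 718 = 29228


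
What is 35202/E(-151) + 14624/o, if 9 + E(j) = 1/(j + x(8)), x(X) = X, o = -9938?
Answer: -12511398695/3200036 ≈ -3909.8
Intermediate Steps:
E(j) = -9 + 1/(8 + j) (E(j) = -9 + 1/(j + 8) = -9 + 1/(8 + j))
35202/E(-151) + 14624/o = 35202/(((-71 - 9*(-151))/(8 - 151))) + 14624/(-9938) = 35202/(((-71 + 1359)/(-143))) + 14624*(-1/9938) = 35202/((-1/143*1288)) - 7312/4969 = 35202/(-1288/143) - 7312/4969 = 35202*(-143/1288) - 7312/4969 = -2516943/644 - 7312/4969 = -12511398695/3200036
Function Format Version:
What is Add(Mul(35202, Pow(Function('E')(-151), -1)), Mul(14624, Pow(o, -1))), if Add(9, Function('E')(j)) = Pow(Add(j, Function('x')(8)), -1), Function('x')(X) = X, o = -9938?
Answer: Rational(-12511398695, 3200036) ≈ -3909.8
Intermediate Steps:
Function('E')(j) = Add(-9, Pow(Add(8, j), -1)) (Function('E')(j) = Add(-9, Pow(Add(j, 8), -1)) = Add(-9, Pow(Add(8, j), -1)))
Add(Mul(35202, Pow(Function('E')(-151), -1)), Mul(14624, Pow(o, -1))) = Add(Mul(35202, Pow(Mul(Pow(Add(8, -151), -1), Add(-71, Mul(-9, -151))), -1)), Mul(14624, Pow(-9938, -1))) = Add(Mul(35202, Pow(Mul(Pow(-143, -1), Add(-71, 1359)), -1)), Mul(14624, Rational(-1, 9938))) = Add(Mul(35202, Pow(Mul(Rational(-1, 143), 1288), -1)), Rational(-7312, 4969)) = Add(Mul(35202, Pow(Rational(-1288, 143), -1)), Rational(-7312, 4969)) = Add(Mul(35202, Rational(-143, 1288)), Rational(-7312, 4969)) = Add(Rational(-2516943, 644), Rational(-7312, 4969)) = Rational(-12511398695, 3200036)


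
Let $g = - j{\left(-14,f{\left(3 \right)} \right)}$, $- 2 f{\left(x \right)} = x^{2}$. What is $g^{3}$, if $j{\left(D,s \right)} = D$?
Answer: $2744$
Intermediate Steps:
$f{\left(x \right)} = - \frac{x^{2}}{2}$
$g = 14$ ($g = \left(-1\right) \left(-14\right) = 14$)
$g^{3} = 14^{3} = 2744$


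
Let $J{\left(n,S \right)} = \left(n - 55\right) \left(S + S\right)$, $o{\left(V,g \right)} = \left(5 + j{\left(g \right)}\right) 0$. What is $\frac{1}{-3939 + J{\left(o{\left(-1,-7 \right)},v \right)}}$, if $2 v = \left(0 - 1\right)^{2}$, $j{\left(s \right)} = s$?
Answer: $- \frac{1}{3994} \approx -0.00025038$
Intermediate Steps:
$o{\left(V,g \right)} = 0$ ($o{\left(V,g \right)} = \left(5 + g\right) 0 = 0$)
$v = \frac{1}{2}$ ($v = \frac{\left(0 - 1\right)^{2}}{2} = \frac{\left(-1\right)^{2}}{2} = \frac{1}{2} \cdot 1 = \frac{1}{2} \approx 0.5$)
$J{\left(n,S \right)} = 2 S \left(-55 + n\right)$ ($J{\left(n,S \right)} = \left(-55 + n\right) 2 S = 2 S \left(-55 + n\right)$)
$\frac{1}{-3939 + J{\left(o{\left(-1,-7 \right)},v \right)}} = \frac{1}{-3939 + 2 \cdot \frac{1}{2} \left(-55 + 0\right)} = \frac{1}{-3939 + 2 \cdot \frac{1}{2} \left(-55\right)} = \frac{1}{-3939 - 55} = \frac{1}{-3994} = - \frac{1}{3994}$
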